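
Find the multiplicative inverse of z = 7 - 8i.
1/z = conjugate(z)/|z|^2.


|z|^2 = 49+64 = 113
1/z = (7 + 8i)/113

1/z = 0.0619 + 0.0708i


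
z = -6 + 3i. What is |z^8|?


|z| = sqrt(36+9) = sqrt(45) = 6.7082
|z^8| = |z|^8 = (sqrt(45))^8 = 45^4 = 4100625

|z^8| = 4100625


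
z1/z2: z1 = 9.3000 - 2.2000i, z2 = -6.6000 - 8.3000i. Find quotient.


Conjugate of z2 = -6.6000 + 8.3000i
Numerator: (9.3000 - 2.2000i)(-6.6000 + 8.3000i) = -43.1200 + 91.7100i
Denominator: (-6.6)^2 + (-8.3)^2 = 112.45
Result = (-43.1200 + 91.7100i)/112.45

-0.3835 + 0.8156i


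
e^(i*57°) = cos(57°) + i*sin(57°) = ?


cos(57°) = 0.5446
sin(57°) = 0.8387

e^(i*57°) = 0.5446 + 0.8387i


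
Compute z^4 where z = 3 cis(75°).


r^4 = 3^4 = 81
n*theta = 4*75° = 300° = 300° (mod 360)
a = 81*cos(300°) = 40.5000
b = 81*sin(300°) = -70.1481

81 cis(300°) = 40.5000 - 70.1481i


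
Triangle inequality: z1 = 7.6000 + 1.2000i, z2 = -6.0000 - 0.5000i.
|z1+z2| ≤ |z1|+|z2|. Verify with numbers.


|z1| = sqrt(7.6^2 + 1.2^2) = sqrt(59.2) = 7.6942
|z2| = sqrt((-6)^2 + (-0.5)^2) = sqrt(36.25) = 6.0208
z1+z2 = 1.6000 + 0.7000i
|z1+z2| = sqrt(3.05) = 1.7464
|z1|+|z2| = 7.6942 + 6.0208 = 13.7150

|z1+z2| = 1.7464 ≤ |z1|+|z2| = 13.7150 (verified)


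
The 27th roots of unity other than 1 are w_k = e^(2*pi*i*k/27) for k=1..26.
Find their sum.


With w = e^(2*pi*i/27), all 27 of the 27th roots of unity w^0 = 1, w, ..., w^(26) sum to 0: 1 + w + ... + w^(26) = (1 - w^27)/(1 - w) = 0 since w^27 = 1, w ≠ 1.
Removing the root 1: w + w^2 + ... + w^(26) = 0 - 1 = -1

Sum = -1


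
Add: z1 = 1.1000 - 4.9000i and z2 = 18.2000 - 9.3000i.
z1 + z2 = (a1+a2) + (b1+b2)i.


Real: 1.1 + 18.2 = 19.3
Imag: -4.9 - 9.3 = -14.2

19.3000 - 14.2000i


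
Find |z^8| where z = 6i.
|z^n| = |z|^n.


|z| = sqrt(0+36) = sqrt(36) = 6
|z^8| = |z|^8 = 6^8 = 1679616

|z^8| = 1679616


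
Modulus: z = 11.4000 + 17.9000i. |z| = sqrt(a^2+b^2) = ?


|z| = sqrt(11.4^2 + 17.9^2) = sqrt(129.96 + 320.41) = sqrt(450.37) = 21.2219

|z| = 21.2219


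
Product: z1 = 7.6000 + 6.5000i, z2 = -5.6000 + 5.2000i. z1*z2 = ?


Real = 7.6*(-5.6) - 6.5*5.2 = -42.56 - 33.8 = -76.36
Imag = 7.6*5.2 - (5.6)*6.5 = 39.52 - (36.4) = 3.12

-76.3600 + 3.1200i


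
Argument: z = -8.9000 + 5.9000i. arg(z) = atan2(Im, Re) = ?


Re = -8.9, Im = 5.9
arg = atan2(5.9, -8.9) = 146.4588 degrees

arg(z) = 146.4588 degrees


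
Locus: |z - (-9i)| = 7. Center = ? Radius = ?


|z - z0| = r is a circle with center z0 and radius r.
Center = (0, -9), radius = 7

Circle with center (0, -9) and radius 7


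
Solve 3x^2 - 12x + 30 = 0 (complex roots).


disc = (-12)^2 - 4*3*30 = 144 - 360 = -216
sqrt(|disc|) = sqrt(216) = 14.6969
Real part = 12/(2*3) = 2.0000
Imag part = 14.6969/(2*3) = 2.4495

2.0000 ± 2.4495i


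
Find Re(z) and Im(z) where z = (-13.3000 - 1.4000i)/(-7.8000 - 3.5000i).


Multiply by conjugate: (-13.3000 - 1.4000i)(-7.8000 + 3.5000i) / ((-7.8)^2 + (-3.5)^2)
Numerator real = -13.3*(-7.8) - (1.4)*(-3.5) = 108.64
Numerator imag = -1.4*(-7.8) - (-13.3)*(-3.5) = -35.63
Denominator = 73.09
Re(z) = 108.64/73.09 = 1.4864
Im(z) = -35.63/73.09 = -0.4875

Re(z) = 1.4864, Im(z) = -0.4875


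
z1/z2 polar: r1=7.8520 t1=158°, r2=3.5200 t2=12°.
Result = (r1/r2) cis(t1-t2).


r = 7.8520 / 3.5200 = 2.2307
theta = 158° - 12° = 146° = 146° (mod 360)

2.2307 cis(146°)


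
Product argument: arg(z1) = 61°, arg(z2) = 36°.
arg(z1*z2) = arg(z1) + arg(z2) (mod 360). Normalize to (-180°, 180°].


arg(z1*z2) = 61° + 36° = 97°
Normalized to (-180°, 180°]: 97°

97°


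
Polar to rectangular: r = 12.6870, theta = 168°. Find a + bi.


a = 12.6870*cos(168°) = 12.6870*(-0.97815) = -12.4098
b = 12.6870*sin(168°) = 12.6870*0.20791 = 2.6378

-12.4098 + 2.6378i


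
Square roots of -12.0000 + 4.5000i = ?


|z| = sqrt(144+20.25) = 12.8160
sqrt((|z|+a)/2) = sqrt((12.8160+(-12))/2) = sqrt(0.4080) = 0.6388
sqrt((|z|-a)/2) = sqrt((12.8160-(-12))/2) = sqrt(12.4080) = 3.5225

±(0.6388 + 3.5225i) i.e. 0.6388 + 3.5225i and -0.6388 - 3.5225i


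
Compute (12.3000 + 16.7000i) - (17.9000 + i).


Real: 12.3 - 17.9 = -5.6
Imag: 16.7 - 1 = 15.7

-5.6000 + 15.7000i


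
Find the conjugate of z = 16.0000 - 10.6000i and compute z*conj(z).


z_bar = 16.0000 + 10.6000i
z*z_bar = 16^2 + (-10.6)^2 = 256 + 112.36 = 368.36

z_bar = 16.0000 + 10.6000i, z*z_bar = 368.36


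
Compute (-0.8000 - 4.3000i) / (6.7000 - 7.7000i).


Conjugate of z2 = 6.7000 + 7.7000i
Numerator: (-0.8000 - 4.3000i)(6.7000 + 7.7000i) = 27.7500 - 34.9700i
Denominator: 6.7^2 + (-7.7)^2 = 104.18
Result = (27.7500 - 34.9700i)/104.18

0.2664 - 0.3357i


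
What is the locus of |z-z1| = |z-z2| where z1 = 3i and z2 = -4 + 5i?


Equal distances means the locus is the perpendicular bisector of z1 and z2.
Midpoint = ((0+(-4))/2, (3+5)/2) = (-2.0000, 4.0000)

Perpendicular bisector through (-2.0000, 4.0000)


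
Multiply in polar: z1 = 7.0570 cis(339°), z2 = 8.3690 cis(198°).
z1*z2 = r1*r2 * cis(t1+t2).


r = 7.0570 * 8.3690 = 59.0600
theta = 339° + 198° = 537° = 177° (mod 360)

59.0600 cis(177°)


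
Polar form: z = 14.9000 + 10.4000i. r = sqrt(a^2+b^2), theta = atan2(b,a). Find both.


r = sqrt(222.01+108.16) = sqrt(330.17) = 18.1706
theta = atan2(10.4, 14.9) = 34.9145 degrees

r = 18.1706, theta = 34.9145 degrees


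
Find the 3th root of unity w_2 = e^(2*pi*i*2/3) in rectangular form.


Angle = 360*2/3 = 240°
a = cos(240°) = -0.5000
b = sin(240°) = -0.8660

-0.5000 - 0.8660i


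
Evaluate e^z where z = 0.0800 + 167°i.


e^0.0800 = 1.0833
cos(167°) = -0.97437
sin(167°) = 0.225
Real = 1.0833*(-0.97437) = -1.0555
Imag = 1.0833*0.225 = 0.2437

-1.0555 + 0.2437i


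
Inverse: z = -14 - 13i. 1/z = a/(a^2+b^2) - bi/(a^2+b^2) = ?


|z|^2 = 196+169 = 365
1/z = (-14 + 13i)/365

1/z = -0.0384 + 0.0356i


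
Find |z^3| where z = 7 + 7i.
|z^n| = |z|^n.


|z| = sqrt(49+49) = sqrt(98) = 9.8995
|z^3| = |z|^3 = (sqrt(98))^3 = 98*sqrt(98)

|z^3| = 98*sqrt(98) ≈ 970.1505


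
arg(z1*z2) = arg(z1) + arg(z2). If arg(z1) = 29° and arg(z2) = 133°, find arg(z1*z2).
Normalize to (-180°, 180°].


arg(z1*z2) = 29° + 133° = 162°
Normalized to (-180°, 180°]: 162°

162°


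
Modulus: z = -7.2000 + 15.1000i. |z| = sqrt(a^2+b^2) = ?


|z| = sqrt((-7.2)^2 + 15.1^2) = sqrt(51.84 + 228.01) = sqrt(279.85) = 16.7287

|z| = 16.7287


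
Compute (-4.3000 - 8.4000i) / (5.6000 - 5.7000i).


Conjugate of z2 = 5.6000 + 5.7000i
Numerator: (-4.3000 - 8.4000i)(5.6000 + 5.7000i) = 23.8000 - 71.5500i
Denominator: 5.6^2 + (-5.7)^2 = 63.85
Result = (23.8000 - 71.5500i)/63.85

0.3727 - 1.1206i


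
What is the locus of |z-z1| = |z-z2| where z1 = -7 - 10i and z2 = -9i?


Equal distances means the locus is the perpendicular bisector of z1 and z2.
Midpoint = ((-7+0)/2, (-10+(-9))/2) = (-3.5000, -9.5000)

Perpendicular bisector through (-3.5000, -9.5000)


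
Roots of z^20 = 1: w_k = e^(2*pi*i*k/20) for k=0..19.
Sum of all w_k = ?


The sum of all 20th roots of unity is 0.
Geometric series: (1 - w^20)/(1 - w) = (1-1)/(1-w) = 0 since w^20 = 1, w ≠ 1.
Alternatively: coefficient of z^19 in z^20 - 1 is 0.

0


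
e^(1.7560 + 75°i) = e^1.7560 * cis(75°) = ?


e^1.7560 = 5.7892
cos(75°) = 0.25882
sin(75°) = 0.96593
Real = 5.7892*0.25882 = 1.4984
Imag = 5.7892*0.96593 = 5.5920

1.4984 + 5.5920i


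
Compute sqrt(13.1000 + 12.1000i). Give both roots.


|z| = sqrt(171.61+146.41) = 17.8331
sqrt((|z|+a)/2) = sqrt((17.8331+13.1)/2) = sqrt(15.4666) = 3.9328
sqrt((|z|-a)/2) = sqrt((17.8331-13.1)/2) = sqrt(2.3666) = 1.5384

±(3.9328 + 1.5384i) i.e. 3.9328 + 1.5384i and -3.9328 - 1.5384i


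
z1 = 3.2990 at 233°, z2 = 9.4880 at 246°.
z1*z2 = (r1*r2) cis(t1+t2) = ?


r = 3.2990 * 9.4880 = 31.3009
theta = 233° + 246° = 479° = 119° (mod 360)

31.3009 cis(119°)


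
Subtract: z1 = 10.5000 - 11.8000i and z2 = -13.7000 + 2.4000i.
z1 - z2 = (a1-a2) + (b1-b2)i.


Real: 10.5 + 13.7 = 24.2
Imag: -11.8 - 2.4 = -14.2

24.2000 - 14.2000i


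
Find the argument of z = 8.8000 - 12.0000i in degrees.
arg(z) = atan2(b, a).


Re = 8.8, Im = -12
arg = atan2(-12, 8.8) = -53.7462 degrees

arg(z) = -53.7462 degrees


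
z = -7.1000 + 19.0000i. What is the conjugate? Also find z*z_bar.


z_bar = -7.1000 - 19.0000i
z*z_bar = (-7.1)^2 + 19^2 = 50.41 + 361 = 411.41

z_bar = -7.1000 - 19.0000i, z*z_bar = 411.41


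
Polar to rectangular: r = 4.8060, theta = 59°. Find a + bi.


a = 4.8060*cos(59°) = 4.8060*0.51504 = 2.4753
b = 4.8060*sin(59°) = 4.8060*0.857167 = 4.1195

2.4753 + 4.1195i


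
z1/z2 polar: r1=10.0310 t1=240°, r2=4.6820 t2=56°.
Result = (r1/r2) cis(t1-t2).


r = 10.0310 / 4.6820 = 2.1425
theta = 240° - 56° = 184° = 184° (mod 360)

2.1425 cis(184°)


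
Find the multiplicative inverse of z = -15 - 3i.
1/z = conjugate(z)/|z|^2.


|z|^2 = 225+9 = 234
1/z = (-15 + 3i)/234

1/z = -0.0641 + 0.0128i


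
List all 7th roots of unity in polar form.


The 7th roots of unity are cis(360k/7°) for k=0..6
Angle step = 360/7 = 51.4286°
Primitive root: cis(51.4286°)
Primitive root = 0.6235 + 0.7818i

7 roots at angles: 0°, 51.4286°, 102.8571°, 154.2857°, 205.7143°, 257.1429°, 308.5714°


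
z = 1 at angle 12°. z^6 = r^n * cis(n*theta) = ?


r^6 = 1^6 = 1
n*theta = 6*12° = 72° = 72° (mod 360)
a = 1*cos(72°) = 0.3090
b = 1*sin(72°) = 0.9511

1 cis(72°) = 0.3090 + 0.9511i


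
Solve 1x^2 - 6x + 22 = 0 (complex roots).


disc = (-6)^2 - 4*1*22 = 36 - 88 = -52
sqrt(|disc|) = sqrt(52) = 7.2111
Real part = 6/(2*1) = 3.0000
Imag part = 7.2111/(2*1) = 3.6056

3.0000 ± 3.6056i


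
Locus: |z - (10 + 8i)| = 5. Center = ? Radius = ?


|z - z0| = r is a circle with center z0 and radius r.
Center = (10, 8), radius = 5

Circle with center (10, 8) and radius 5


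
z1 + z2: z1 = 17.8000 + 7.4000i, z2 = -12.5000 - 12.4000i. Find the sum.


Real: 17.8 - 12.5 = 5.3
Imag: 7.4 - 12.4 = -5

5.3000 - 5.0000i


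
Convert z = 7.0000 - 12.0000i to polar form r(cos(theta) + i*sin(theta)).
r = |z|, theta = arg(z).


r = sqrt(49+144) = sqrt(193) = 13.8924
theta = atan2(-12, 7) = -59.7436 degrees

r = 13.8924, theta = -59.7436 degrees


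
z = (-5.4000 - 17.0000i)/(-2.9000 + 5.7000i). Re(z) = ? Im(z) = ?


Multiply by conjugate: (-5.4000 - 17.0000i)(-2.9000 - 5.7000i) / ((-2.9)^2 + 5.7^2)
Numerator real = -5.4*(-2.9) - (17)*5.7 = -81.24
Numerator imag = -17*(-2.9) - (-5.4)*5.7 = 80.08
Denominator = 40.9
Re(z) = -81.24/40.9 = -1.9863
Im(z) = 80.08/40.9 = 1.9579

Re(z) = -1.9863, Im(z) = 1.9579


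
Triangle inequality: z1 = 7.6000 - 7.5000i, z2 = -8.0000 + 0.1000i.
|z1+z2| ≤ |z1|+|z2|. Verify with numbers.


|z1| = sqrt(7.6^2 + (-7.5)^2) = sqrt(114.01) = 10.6775
|z2| = sqrt((-8)^2 + 0.1^2) = sqrt(64.01) = 8.0006
z1+z2 = -0.4000 - 7.4000i
|z1+z2| = sqrt(54.92) = 7.4108
|z1|+|z2| = 10.6775 + 8.0006 = 18.6781

|z1+z2| = 7.4108 ≤ |z1|+|z2| = 18.6781 (verified)


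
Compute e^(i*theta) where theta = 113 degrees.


cos(113°) = -0.3907
sin(113°) = 0.9205

e^(i*113°) = -0.3907 + 0.9205i


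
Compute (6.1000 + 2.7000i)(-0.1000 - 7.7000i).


Real = 6.1*(-0.1) - 2.7*(-7.7) = -0.61 - (-20.79) = 20.18
Imag = 6.1*(-7.7) - (0.1)*2.7 = -46.97 - (0.27) = -47.24

20.1800 - 47.2400i


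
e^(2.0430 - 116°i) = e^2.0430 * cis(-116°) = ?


e^2.0430 = 7.7137
cos(-116°) = -0.43837
sin(-116°) = -0.89879
Real = 7.7137*(-0.43837) = -3.3815
Imag = 7.7137*(-0.89879) = -6.9330

-3.3815 - 6.9330i


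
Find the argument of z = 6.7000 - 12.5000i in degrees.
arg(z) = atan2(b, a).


Re = 6.7, Im = -12.5
arg = atan2(-12.5, 6.7) = -61.8087 degrees

arg(z) = -61.8087 degrees


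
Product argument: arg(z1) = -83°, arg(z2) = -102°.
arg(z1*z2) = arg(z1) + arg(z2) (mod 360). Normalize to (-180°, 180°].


arg(z1*z2) = -83° - 102° = -185°
Normalized to (-180°, 180°]: 175°

175°


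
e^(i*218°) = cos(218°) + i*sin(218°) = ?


cos(218°) = -0.7880
sin(218°) = -0.6157

e^(i*218°) = -0.7880 - 0.6157i


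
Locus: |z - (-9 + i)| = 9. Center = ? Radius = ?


|z - z0| = r is a circle with center z0 and radius r.
Center = (-9, 1), radius = 9

Circle with center (-9, 1) and radius 9


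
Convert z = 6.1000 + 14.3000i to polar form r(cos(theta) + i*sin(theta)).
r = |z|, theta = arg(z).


r = sqrt(37.21+204.49) = sqrt(241.7) = 15.5467
theta = atan2(14.3, 6.1) = 66.8982 degrees

r = 15.5467, theta = 66.8982 degrees


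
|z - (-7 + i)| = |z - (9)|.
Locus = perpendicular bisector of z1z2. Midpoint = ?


Equal distances means the locus is the perpendicular bisector of z1 and z2.
Midpoint = ((-7+9)/2, (1+0)/2) = (1.0000, 0.5000)

Perpendicular bisector through (1.0000, 0.5000)


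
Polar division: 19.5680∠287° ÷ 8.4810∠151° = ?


r = 19.5680 / 8.4810 = 2.3073
theta = 287° - 151° = 136° = 136° (mod 360)

2.3073 cis(136°)


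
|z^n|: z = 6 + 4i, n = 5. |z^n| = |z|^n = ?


|z| = sqrt(36+16) = sqrt(52) = 7.2111
|z^5| = |z|^5 = (sqrt(52))^5 = 52^2 * sqrt(52) = 2704*sqrt(52)

|z^5| = 2704*sqrt(52) ≈ 19498.8213


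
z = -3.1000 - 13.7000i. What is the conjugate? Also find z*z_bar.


z_bar = -3.1000 + 13.7000i
z*z_bar = (-3.1)^2 + (-13.7)^2 = 9.61 + 187.69 = 197.3

z_bar = -3.1000 + 13.7000i, z*z_bar = 197.3


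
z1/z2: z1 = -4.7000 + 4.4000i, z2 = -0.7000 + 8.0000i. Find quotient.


Conjugate of z2 = -0.7000 - 8.0000i
Numerator: (-4.7000 + 4.4000i)(-0.7000 - 8.0000i) = 38.4900 + 34.5200i
Denominator: (-0.7)^2 + 8^2 = 64.49
Result = (38.4900 + 34.5200i)/64.49

0.5968 + 0.5353i


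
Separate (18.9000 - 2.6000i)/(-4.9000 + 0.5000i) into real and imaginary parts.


Multiply by conjugate: (18.9000 - 2.6000i)(-4.9000 - 0.5000i) / ((-4.9)^2 + 0.5^2)
Numerator real = 18.9*(-4.9) - (2.6)*0.5 = -93.91
Numerator imag = -2.6*(-4.9) - 18.9*0.5 = 3.29
Denominator = 24.26
Re(z) = -93.91/24.26 = -3.8710
Im(z) = 3.29/24.26 = 0.1356

Re(z) = -3.8710, Im(z) = 0.1356


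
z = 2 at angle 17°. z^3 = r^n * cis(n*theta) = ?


r^3 = 2^3 = 8
n*theta = 3*17° = 51° = 51° (mod 360)
a = 8*cos(51°) = 5.0346
b = 8*sin(51°) = 6.2172

8 cis(51°) = 5.0346 + 6.2172i


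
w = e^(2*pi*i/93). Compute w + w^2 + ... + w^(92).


With w = e^(2*pi*i/93), all 93 of the 93th roots of unity w^0 = 1, w, ..., w^(92) sum to 0: 1 + w + ... + w^(92) = (1 - w^93)/(1 - w) = 0 since w^93 = 1, w ≠ 1.
Removing the root 1: w + w^2 + ... + w^(92) = 0 - 1 = -1

Sum = -1


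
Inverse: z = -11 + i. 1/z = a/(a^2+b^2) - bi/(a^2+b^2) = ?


|z|^2 = 121+1 = 122
1/z = (-11 - 1i)/122

1/z = -0.0902 - 0.0082i


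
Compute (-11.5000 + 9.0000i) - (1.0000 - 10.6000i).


Real: -11.5 - 1 = -12.5
Imag: 9 + 10.6 = 19.6

-12.5000 + 19.6000i


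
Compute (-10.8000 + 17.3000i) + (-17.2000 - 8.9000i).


Real: -10.8 - 17.2 = -28
Imag: 17.3 - 8.9 = 8.4

-28.0000 + 8.4000i


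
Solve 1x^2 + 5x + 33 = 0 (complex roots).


disc = 5^2 - 4*1*33 = 25 - 132 = -107
sqrt(|disc|) = sqrt(107) = 10.3441
Real part = -5/(2*1) = -2.5000
Imag part = 10.3441/(2*1) = 5.1720

-2.5000 ± 5.1720i


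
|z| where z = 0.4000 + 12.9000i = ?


|z| = sqrt(0.4^2 + 12.9^2) = sqrt(0.16 + 166.41) = sqrt(166.57) = 12.9062

|z| = 12.9062


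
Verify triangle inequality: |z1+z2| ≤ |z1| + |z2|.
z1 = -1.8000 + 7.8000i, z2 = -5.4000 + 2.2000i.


|z1| = sqrt((-1.8)^2 + 7.8^2) = sqrt(64.08) = 8.0050
|z2| = sqrt((-5.4)^2 + 2.2^2) = sqrt(34) = 5.8310
z1+z2 = -7.2000 + 10.0000i
|z1+z2| = sqrt(151.84) = 12.3223
|z1|+|z2| = 8.0050 + 5.8310 = 13.8360

|z1+z2| = 12.3223 ≤ |z1|+|z2| = 13.8360 (verified)


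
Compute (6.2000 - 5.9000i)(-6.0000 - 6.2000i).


Real = 6.2*(-6) - (-5.9)*(-6.2) = -37.2 - 36.58 = -73.78
Imag = 6.2*(-6.2) - (6)*(-5.9) = -38.44 + 35.4 = -3.04

-73.7800 - 3.0400i


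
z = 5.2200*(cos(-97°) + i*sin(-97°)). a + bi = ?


a = 5.2200*cos(-97°) = 5.2200*(-0.12187) = -0.6362
b = 5.2200*sin(-97°) = 5.2200*(-0.99255) = -5.1811

-0.6362 - 5.1811i


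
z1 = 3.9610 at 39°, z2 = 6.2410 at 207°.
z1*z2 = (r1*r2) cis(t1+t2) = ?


r = 3.9610 * 6.2410 = 24.7206
theta = 39° + 207° = 246° = 246° (mod 360)

24.7206 cis(246°)


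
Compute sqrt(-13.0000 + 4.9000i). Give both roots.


|z| = sqrt(169+24.01) = 13.8928
sqrt((|z|+a)/2) = sqrt((13.8928+(-13))/2) = sqrt(0.4464) = 0.6681
sqrt((|z|-a)/2) = sqrt((13.8928-(-13))/2) = sqrt(13.4464) = 3.6669

±(0.6681 + 3.6669i) i.e. 0.6681 + 3.6669i and -0.6681 - 3.6669i


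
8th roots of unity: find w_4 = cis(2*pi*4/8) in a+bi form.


Angle = 360*4/8 = 180°
a = cos(180°) = -1.0000
b = sin(180°) = 0

-1.0000 + 0i


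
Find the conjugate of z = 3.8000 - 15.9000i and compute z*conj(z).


z_bar = 3.8000 + 15.9000i
z*z_bar = 3.8^2 + (-15.9)^2 = 14.44 + 252.81 = 267.25

z_bar = 3.8000 + 15.9000i, z*z_bar = 267.25


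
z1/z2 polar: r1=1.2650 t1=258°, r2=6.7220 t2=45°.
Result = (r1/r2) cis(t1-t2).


r = 1.2650 / 6.7220 = 0.1882
theta = 258° - 45° = 213° = 213° (mod 360)

0.1882 cis(213°)


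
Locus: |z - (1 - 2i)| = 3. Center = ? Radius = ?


|z - z0| = r is a circle with center z0 and radius r.
Center = (1, -2), radius = 3

Circle with center (1, -2) and radius 3


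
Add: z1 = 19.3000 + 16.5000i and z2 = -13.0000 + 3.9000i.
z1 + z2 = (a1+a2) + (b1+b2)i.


Real: 19.3 - 13 = 6.3
Imag: 16.5 + 3.9 = 20.4

6.3000 + 20.4000i


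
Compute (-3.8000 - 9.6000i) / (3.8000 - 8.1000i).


Conjugate of z2 = 3.8000 + 8.1000i
Numerator: (-3.8000 - 9.6000i)(3.8000 + 8.1000i) = 63.3200 - 67.2600i
Denominator: 3.8^2 + (-8.1)^2 = 80.05
Result = (63.3200 - 67.2600i)/80.05

0.7910 - 0.8402i


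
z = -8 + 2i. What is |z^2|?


|z| = sqrt(64+4) = sqrt(68) = 8.2462
|z^2| = |z|^2 = (sqrt(68))^2 = 68

|z^2| = 68


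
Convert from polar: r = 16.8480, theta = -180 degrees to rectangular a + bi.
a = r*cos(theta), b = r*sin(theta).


a = 16.8480*cos(-180°) = 16.8480*(-1) = -16.8480
b = 16.8480*sin(-180°) = 16.8480*0 = 0

-16.8480 + 0i


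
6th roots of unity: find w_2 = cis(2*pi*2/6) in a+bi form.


Angle = 360*2/6 = 120°
a = cos(120°) = -0.5000
b = sin(120°) = 0.8660

-0.5000 + 0.8660i


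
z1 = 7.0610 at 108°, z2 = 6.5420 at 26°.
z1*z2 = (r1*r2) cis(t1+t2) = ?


r = 7.0610 * 6.5420 = 46.1931
theta = 108° + 26° = 134° = 134° (mod 360)

46.1931 cis(134°)


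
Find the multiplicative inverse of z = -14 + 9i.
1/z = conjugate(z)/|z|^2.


|z|^2 = 196+81 = 277
1/z = (-14 - 9i)/277

1/z = -0.0505 - 0.0325i


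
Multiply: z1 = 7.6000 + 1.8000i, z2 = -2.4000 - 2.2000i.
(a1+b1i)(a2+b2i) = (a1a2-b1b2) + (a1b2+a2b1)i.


Real = 7.6*(-2.4) - 1.8*(-2.2) = -18.24 - (-3.96) = -14.28
Imag = 7.6*(-2.2) - (2.4)*1.8 = -16.72 - (4.32) = -21.04

-14.2800 - 21.0400i


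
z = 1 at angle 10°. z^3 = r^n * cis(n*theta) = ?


r^3 = 1^3 = 1
n*theta = 3*10° = 30° = 30° (mod 360)
a = 1*cos(30°) = 0.8660
b = 1*sin(30°) = 0.5000

1 cis(30°) = 0.8660 + 0.5000i


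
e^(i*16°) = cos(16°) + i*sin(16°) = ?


cos(16°) = 0.9613
sin(16°) = 0.2756

e^(i*16°) = 0.9613 + 0.2756i


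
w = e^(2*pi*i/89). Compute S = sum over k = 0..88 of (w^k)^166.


The roots are w_k = w^k with w = e^(2*pi*i/89), and (w^k)^166 = (w^166)^k.
So S = 1 + u + u^2 + ... + u^(88) with u = w^166.
166 = 1*89 + 77, so 166 is not a multiple of 89: u = (w^89)^1 * w^77 = w^77 ≠ 1 (w is a primitive 89th root), while u^89 = (w^89)^166 = 1.
Geometric series: S = (1 - u^89)/(1 - u) = (1 - 1)/(1 - u) = 0

S = 0


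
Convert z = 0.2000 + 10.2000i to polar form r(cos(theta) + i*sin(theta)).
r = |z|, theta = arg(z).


r = sqrt(0.04+104.04) = sqrt(104.08) = 10.2020
theta = atan2(10.2, 0.2) = 88.8767 degrees

r = 10.2020, theta = 88.8767 degrees


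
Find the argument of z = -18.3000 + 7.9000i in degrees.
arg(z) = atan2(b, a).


Re = -18.3, Im = 7.9
arg = atan2(7.9, -18.3) = 156.6504 degrees

arg(z) = 156.6504 degrees


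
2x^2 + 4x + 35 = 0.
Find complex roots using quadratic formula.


disc = 4^2 - 4*2*35 = 16 - 280 = -264
sqrt(|disc|) = sqrt(264) = 16.2481
Real part = -4/(2*2) = -1.0000
Imag part = 16.2481/(2*2) = 4.0620

-1.0000 ± 4.0620i


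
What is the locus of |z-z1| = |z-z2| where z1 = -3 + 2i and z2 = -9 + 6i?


Equal distances means the locus is the perpendicular bisector of z1 and z2.
Midpoint = ((-3+(-9))/2, (2+6)/2) = (-6.0000, 4.0000)

Perpendicular bisector through (-6.0000, 4.0000)


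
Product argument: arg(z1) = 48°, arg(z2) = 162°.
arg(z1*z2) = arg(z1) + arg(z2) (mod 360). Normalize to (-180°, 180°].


arg(z1*z2) = 48° + 162° = 210°
Normalized to (-180°, 180°]: -150°

-150°


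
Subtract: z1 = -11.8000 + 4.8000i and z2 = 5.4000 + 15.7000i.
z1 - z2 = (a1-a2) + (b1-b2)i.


Real: -11.8 - 5.4 = -17.2
Imag: 4.8 - 15.7 = -10.9

-17.2000 - 10.9000i


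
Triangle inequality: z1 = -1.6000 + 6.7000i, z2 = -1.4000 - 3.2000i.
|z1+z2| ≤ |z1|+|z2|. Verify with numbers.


|z1| = sqrt((-1.6)^2 + 6.7^2) = sqrt(47.45) = 6.8884
|z2| = sqrt((-1.4)^2 + (-3.2)^2) = sqrt(12.2) = 3.4928
z1+z2 = -3.0000 + 3.5000i
|z1+z2| = sqrt(21.25) = 4.6098
|z1|+|z2| = 6.8884 + 3.4928 = 10.3812

|z1+z2| = 4.6098 ≤ |z1|+|z2| = 10.3812 (verified)


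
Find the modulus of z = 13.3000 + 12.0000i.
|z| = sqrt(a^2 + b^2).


|z| = sqrt(13.3^2 + 12^2) = sqrt(176.89 + 144) = sqrt(320.89) = 17.9134

|z| = 17.9134


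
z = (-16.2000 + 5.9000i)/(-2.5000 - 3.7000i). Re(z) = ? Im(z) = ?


Multiply by conjugate: (-16.2000 + 5.9000i)(-2.5000 + 3.7000i) / ((-2.5)^2 + (-3.7)^2)
Numerator real = -16.2*(-2.5) + 5.9*(-3.7) = 18.67
Numerator imag = 5.9*(-2.5) - (-16.2)*(-3.7) = -74.69
Denominator = 19.94
Re(z) = 18.67/19.94 = 0.9363
Im(z) = -74.69/19.94 = -3.7457

Re(z) = 0.9363, Im(z) = -3.7457


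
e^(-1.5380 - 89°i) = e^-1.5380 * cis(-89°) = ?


e^-1.5380 = 0.2148
cos(-89°) = 0.01745
sin(-89°) = -0.9998
Real = 0.2148*0.01745 = 0.0037
Imag = 0.2148*(-0.9998) = -0.2148

0.0037 - 0.2148i


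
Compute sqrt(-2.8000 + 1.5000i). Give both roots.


|z| = sqrt(7.84+2.25) = 3.1765
sqrt((|z|+a)/2) = sqrt((3.1765+(-2.8))/2) = sqrt(0.1882) = 0.4339
sqrt((|z|-a)/2) = sqrt((3.1765-(-2.8))/2) = sqrt(2.9882) = 1.7287

±(0.4339 + 1.7287i) i.e. 0.4339 + 1.7287i and -0.4339 - 1.7287i


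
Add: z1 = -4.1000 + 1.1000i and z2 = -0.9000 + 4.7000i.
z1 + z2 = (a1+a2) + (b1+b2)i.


Real: -4.1 - 0.9 = -5
Imag: 1.1 + 4.7 = 5.8

-5.0000 + 5.8000i


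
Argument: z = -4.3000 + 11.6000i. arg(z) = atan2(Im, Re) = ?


Re = -4.3, Im = 11.6
arg = atan2(11.6, -4.3) = 110.3392 degrees

arg(z) = 110.3392 degrees


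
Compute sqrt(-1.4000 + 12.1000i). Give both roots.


|z| = sqrt(1.96+146.41) = 12.1807
sqrt((|z|+a)/2) = sqrt((12.1807+(-1.4))/2) = sqrt(5.3904) = 2.3217
sqrt((|z|-a)/2) = sqrt((12.1807-(-1.4))/2) = sqrt(6.7904) = 2.6058

±(2.3217 + 2.6058i) i.e. 2.3217 + 2.6058i and -2.3217 - 2.6058i


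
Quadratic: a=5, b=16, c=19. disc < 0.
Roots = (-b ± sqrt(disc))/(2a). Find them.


disc = 16^2 - 4*5*19 = 256 - 380 = -124
sqrt(|disc|) = sqrt(124) = 11.1355
Real part = -16/(2*5) = -1.6000
Imag part = 11.1355/(2*5) = 1.1136

-1.6000 ± 1.1136i


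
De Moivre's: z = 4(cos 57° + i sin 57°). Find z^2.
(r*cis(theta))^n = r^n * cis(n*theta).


r^2 = 4^2 = 16
n*theta = 2*57° = 114° = 114° (mod 360)
a = 16*cos(114°) = -6.5078
b = 16*sin(114°) = 14.6167

16 cis(114°) = -6.5078 + 14.6167i


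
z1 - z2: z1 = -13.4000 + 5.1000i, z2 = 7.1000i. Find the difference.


Real: -13.4 - 0 = -13.4
Imag: 5.1 - 7.1 = -2

-13.4000 - 2.0000i


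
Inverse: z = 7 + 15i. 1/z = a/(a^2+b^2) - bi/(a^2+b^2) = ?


|z|^2 = 49+225 = 274
1/z = (7 - 15i)/274

1/z = 0.0255 - 0.0547i


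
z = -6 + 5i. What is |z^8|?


|z| = sqrt(36+25) = sqrt(61) = 7.8102
|z^8| = |z|^8 = (sqrt(61))^8 = 61^4 = 13845841

|z^8| = 13845841


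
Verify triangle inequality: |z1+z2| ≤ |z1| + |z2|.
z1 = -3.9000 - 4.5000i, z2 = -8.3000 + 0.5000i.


|z1| = sqrt((-3.9)^2 + (-4.5)^2) = sqrt(35.46) = 5.9548
|z2| = sqrt((-8.3)^2 + 0.5^2) = sqrt(69.14) = 8.3150
z1+z2 = -12.2000 - 4.0000i
|z1+z2| = sqrt(164.84) = 12.8390
|z1|+|z2| = 5.9548 + 8.3150 = 14.2698

|z1+z2| = 12.8390 ≤ |z1|+|z2| = 14.2698 (verified)


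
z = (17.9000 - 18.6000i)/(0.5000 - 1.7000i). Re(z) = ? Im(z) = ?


Multiply by conjugate: (17.9000 - 18.6000i)(0.5000 + 1.7000i) / (0.5^2 + (-1.7)^2)
Numerator real = 17.9*0.5 - (18.6)*(-1.7) = 40.57
Numerator imag = -18.6*0.5 - 17.9*(-1.7) = 21.13
Denominator = 3.14
Re(z) = 40.57/3.14 = 12.9204
Im(z) = 21.13/3.14 = 6.7293

Re(z) = 12.9204, Im(z) = 6.7293


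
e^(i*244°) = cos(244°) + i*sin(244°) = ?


cos(244°) = -0.4384
sin(244°) = -0.8988

e^(i*244°) = -0.4384 - 0.8988i


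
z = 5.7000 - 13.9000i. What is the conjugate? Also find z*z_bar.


z_bar = 5.7000 + 13.9000i
z*z_bar = 5.7^2 + (-13.9)^2 = 32.49 + 193.21 = 225.7

z_bar = 5.7000 + 13.9000i, z*z_bar = 225.7


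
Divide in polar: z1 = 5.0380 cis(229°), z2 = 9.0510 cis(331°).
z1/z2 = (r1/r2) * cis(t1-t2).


r = 5.0380 / 9.0510 = 0.5566
theta = 229° - 331° = -102° = 258° (mod 360)

0.5566 cis(258°)


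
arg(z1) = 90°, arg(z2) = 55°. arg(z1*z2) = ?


arg(z1*z2) = 90° + 55° = 145°
Normalized to (-180°, 180°]: 145°

145°


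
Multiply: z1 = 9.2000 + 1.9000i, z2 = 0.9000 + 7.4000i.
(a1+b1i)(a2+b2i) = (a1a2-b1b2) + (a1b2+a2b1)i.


Real = 9.2*0.9 - 1.9*7.4 = 8.28 - 14.06 = -5.78
Imag = 9.2*7.4 + 0.9*1.9 = 68.08 + 1.71 = 69.79

-5.7800 + 69.7900i


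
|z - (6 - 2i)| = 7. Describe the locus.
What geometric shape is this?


|z - z0| = r is a circle with center z0 and radius r.
Center = (6, -2), radius = 7

Circle with center (6, -2) and radius 7


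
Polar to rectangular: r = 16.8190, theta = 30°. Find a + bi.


a = 16.8190*cos(30°) = 16.8190*0.866025 = 14.5657
b = 16.8190*sin(30°) = 16.8190*0.5 = 8.4095

14.5657 + 8.4095i


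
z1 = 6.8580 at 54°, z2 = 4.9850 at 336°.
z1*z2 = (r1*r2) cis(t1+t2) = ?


r = 6.8580 * 4.9850 = 34.1871
theta = 54° + 336° = 390° = 30° (mod 360)

34.1871 cis(30°)


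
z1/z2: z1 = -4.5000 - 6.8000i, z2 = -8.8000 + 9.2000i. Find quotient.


Conjugate of z2 = -8.8000 - 9.2000i
Numerator: (-4.5000 - 6.8000i)(-8.8000 - 9.2000i) = -22.9600 + 101.2400i
Denominator: (-8.8)^2 + 9.2^2 = 162.08
Result = (-22.9600 + 101.2400i)/162.08

-0.1417 + 0.6246i


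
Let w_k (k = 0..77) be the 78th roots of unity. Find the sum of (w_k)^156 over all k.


The roots are w_k = w^k with w = e^(2*pi*i/78), and (w^k)^156 = (w^156)^k.
So S = 1 + u + u^2 + ... + u^(77) with u = w^156.
156 = 2*78 + 0, so 156 is a multiple of 78 and u = (w^78)^2 = 1.
Every one of the 78 terms equals 1: S = 78

S = 78


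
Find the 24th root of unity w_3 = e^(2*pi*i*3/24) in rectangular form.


Angle = 360*3/24 = 45°
a = cos(45°) = 0.7071
b = sin(45°) = 0.7071

0.7071 + 0.7071i


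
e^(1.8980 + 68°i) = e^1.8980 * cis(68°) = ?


e^1.8980 = 6.6725
cos(68°) = 0.37461
sin(68°) = 0.9272
Real = 6.6725*0.37461 = 2.4996
Imag = 6.6725*0.9272 = 6.1867

2.4996 + 6.1867i


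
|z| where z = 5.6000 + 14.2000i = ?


|z| = sqrt(5.6^2 + 14.2^2) = sqrt(31.36 + 201.64) = sqrt(233) = 15.2643

|z| = 15.2643


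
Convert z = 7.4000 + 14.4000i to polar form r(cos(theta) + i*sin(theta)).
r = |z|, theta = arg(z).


r = sqrt(54.76+207.36) = sqrt(262.12) = 16.1901
theta = atan2(14.4, 7.4) = 62.8019 degrees

r = 16.1901, theta = 62.8019 degrees


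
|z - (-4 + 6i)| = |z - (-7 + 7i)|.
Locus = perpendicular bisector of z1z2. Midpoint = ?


Equal distances means the locus is the perpendicular bisector of z1 and z2.
Midpoint = ((-4+(-7))/2, (6+7)/2) = (-5.5000, 6.5000)

Perpendicular bisector through (-5.5000, 6.5000)


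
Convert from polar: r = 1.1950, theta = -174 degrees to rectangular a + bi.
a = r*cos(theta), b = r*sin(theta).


a = 1.1950*cos(-174°) = 1.1950*(-0.99452) = -1.1885
b = 1.1950*sin(-174°) = 1.1950*(-0.1045) = -0.1249

-1.1885 - 0.1249i


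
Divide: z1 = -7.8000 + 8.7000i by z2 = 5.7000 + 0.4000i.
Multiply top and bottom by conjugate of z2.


Conjugate of z2 = 5.7000 - 0.4000i
Numerator: (-7.8000 + 8.7000i)(5.7000 - 0.4000i) = -40.9800 + 52.7100i
Denominator: 5.7^2 + 0.4^2 = 32.65
Result = (-40.9800 + 52.7100i)/32.65

-1.2551 + 1.6144i


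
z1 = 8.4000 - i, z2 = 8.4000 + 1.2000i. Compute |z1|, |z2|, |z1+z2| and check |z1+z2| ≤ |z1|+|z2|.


|z1| = sqrt(8.4^2 + (-1)^2) = sqrt(71.56) = 8.4593
|z2| = sqrt(8.4^2 + 1.2^2) = sqrt(72) = 8.4853
z1+z2 = 16.8000 + 0.2000i
|z1+z2| = sqrt(282.28) = 16.8012
|z1|+|z2| = 8.4593 + 8.4853 = 16.9446

|z1+z2| = 16.8012 ≤ |z1|+|z2| = 16.9446 (verified)


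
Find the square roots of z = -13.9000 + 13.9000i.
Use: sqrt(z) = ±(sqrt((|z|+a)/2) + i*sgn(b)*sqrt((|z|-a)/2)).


|z| = sqrt(193.21+193.21) = 19.6576
sqrt((|z|+a)/2) = sqrt((19.6576+(-13.9))/2) = sqrt(2.8788) = 1.6967
sqrt((|z|-a)/2) = sqrt((19.6576-(-13.9))/2) = sqrt(16.7788) = 4.0962

±(1.6967 + 4.0962i) i.e. 1.6967 + 4.0962i and -1.6967 - 4.0962i


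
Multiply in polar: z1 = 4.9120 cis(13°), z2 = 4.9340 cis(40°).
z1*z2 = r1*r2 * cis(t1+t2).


r = 4.9120 * 4.9340 = 24.2358
theta = 13° + 40° = 53° = 53° (mod 360)

24.2358 cis(53°)


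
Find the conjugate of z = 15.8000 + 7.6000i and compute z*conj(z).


z_bar = 15.8000 - 7.6000i
z*z_bar = 15.8^2 + 7.6^2 = 249.64 + 57.76 = 307.4

z_bar = 15.8000 - 7.6000i, z*z_bar = 307.4


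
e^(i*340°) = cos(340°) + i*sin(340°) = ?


cos(340°) = 0.9397
sin(340°) = -0.3420

e^(i*340°) = 0.9397 - 0.3420i


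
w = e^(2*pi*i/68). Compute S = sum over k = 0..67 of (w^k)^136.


The roots are w_k = w^k with w = e^(2*pi*i/68), and (w^k)^136 = (w^136)^k.
So S = 1 + u + u^2 + ... + u^(67) with u = w^136.
136 = 2*68 + 0, so 136 is a multiple of 68 and u = (w^68)^2 = 1.
Every one of the 68 terms equals 1: S = 68

S = 68


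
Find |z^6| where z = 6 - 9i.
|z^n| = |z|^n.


|z| = sqrt(36+81) = sqrt(117) = 10.8167
|z^6| = |z|^6 = (sqrt(117))^6 = 117^3 = 1601613

|z^6| = 1601613


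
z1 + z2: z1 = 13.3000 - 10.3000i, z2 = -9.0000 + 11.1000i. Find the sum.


Real: 13.3 - 9 = 4.3
Imag: -10.3 + 11.1 = 0.8

4.3000 + 0.8000i


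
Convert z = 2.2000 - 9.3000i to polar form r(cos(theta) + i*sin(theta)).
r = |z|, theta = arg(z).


r = sqrt(4.84+86.49) = sqrt(91.33) = 9.5567
theta = atan2(-9.3, 2.2) = -76.6908 degrees

r = 9.5567, theta = -76.6908 degrees


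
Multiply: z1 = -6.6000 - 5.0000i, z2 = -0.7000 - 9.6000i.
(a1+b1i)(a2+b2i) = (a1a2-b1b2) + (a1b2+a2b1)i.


Real = -6.6*(-0.7) - (-5)*(-9.6) = 4.62 - 48 = -43.38
Imag = -6.6*(-9.6) - (0.7)*(-5) = 63.36 + 3.5 = 66.86

-43.3800 + 66.8600i


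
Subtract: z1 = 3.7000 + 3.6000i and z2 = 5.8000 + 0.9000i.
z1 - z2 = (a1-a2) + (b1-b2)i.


Real: 3.7 - 5.8 = -2.1
Imag: 3.6 - 0.9 = 2.7

-2.1000 + 2.7000i


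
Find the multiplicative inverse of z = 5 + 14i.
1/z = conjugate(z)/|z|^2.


|z|^2 = 25+196 = 221
1/z = (5 - 14i)/221

1/z = 0.0226 - 0.0633i


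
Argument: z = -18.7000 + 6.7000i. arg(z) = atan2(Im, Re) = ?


Re = -18.7, Im = 6.7
arg = atan2(6.7, -18.7) = 160.2880 degrees

arg(z) = 160.2880 degrees


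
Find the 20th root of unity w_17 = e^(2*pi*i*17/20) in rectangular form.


Angle = 360*17/20 = 306°
a = cos(306°) = 0.5878
b = sin(306°) = -0.8090

0.5878 - 0.8090i


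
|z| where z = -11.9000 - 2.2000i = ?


|z| = sqrt((-11.9)^2 + (-2.2)^2) = sqrt(141.61 + 4.84) = sqrt(146.45) = 12.1017

|z| = 12.1017


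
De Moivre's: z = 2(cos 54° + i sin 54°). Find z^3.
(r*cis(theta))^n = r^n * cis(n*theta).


r^3 = 2^3 = 8
n*theta = 3*54° = 162° = 162° (mod 360)
a = 8*cos(162°) = -7.6085
b = 8*sin(162°) = 2.4721

8 cis(162°) = -7.6085 + 2.4721i


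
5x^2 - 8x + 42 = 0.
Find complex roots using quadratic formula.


disc = (-8)^2 - 4*5*42 = 64 - 840 = -776
sqrt(|disc|) = sqrt(776) = 27.8568
Real part = 8/(2*5) = 0.8000
Imag part = 27.8568/(2*5) = 2.7857

0.8000 ± 2.7857i


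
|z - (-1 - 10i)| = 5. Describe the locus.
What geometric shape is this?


|z - z0| = r is a circle with center z0 and radius r.
Center = (-1, -10), radius = 5

Circle with center (-1, -10) and radius 5


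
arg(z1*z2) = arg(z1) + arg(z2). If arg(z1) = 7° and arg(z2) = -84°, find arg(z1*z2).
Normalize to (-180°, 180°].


arg(z1*z2) = 7° - 84° = -77°
Normalized to (-180°, 180°]: -77°

-77°


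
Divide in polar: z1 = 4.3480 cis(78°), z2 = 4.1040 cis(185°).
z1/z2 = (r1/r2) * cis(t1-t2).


r = 4.3480 / 4.1040 = 1.0595
theta = 78° - 185° = -107° = 253° (mod 360)

1.0595 cis(253°)


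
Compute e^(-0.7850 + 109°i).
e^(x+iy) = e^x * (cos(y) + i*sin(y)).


e^-0.7850 = 0.4561
cos(109°) = -0.3256
sin(109°) = 0.94552
Real = 0.4561*(-0.3256) = -0.1485
Imag = 0.4561*0.94552 = 0.4313

-0.1485 + 0.4313i


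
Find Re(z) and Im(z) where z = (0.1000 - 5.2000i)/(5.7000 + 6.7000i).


Multiply by conjugate: (0.1000 - 5.2000i)(5.7000 - 6.7000i) / (5.7^2 + 6.7^2)
Numerator real = 0.1*5.7 - (5.2)*6.7 = -34.27
Numerator imag = -5.2*5.7 - 0.1*6.7 = -30.31
Denominator = 77.38
Re(z) = -34.27/77.38 = -0.4429
Im(z) = -30.31/77.38 = -0.3917

Re(z) = -0.4429, Im(z) = -0.3917


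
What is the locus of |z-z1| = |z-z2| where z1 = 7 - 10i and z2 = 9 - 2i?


Equal distances means the locus is the perpendicular bisector of z1 and z2.
Midpoint = ((7+9)/2, (-10+(-2))/2) = (8.0000, -6.0000)

Perpendicular bisector through (8.0000, -6.0000)


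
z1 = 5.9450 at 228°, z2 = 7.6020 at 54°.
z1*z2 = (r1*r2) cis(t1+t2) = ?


r = 5.9450 * 7.6020 = 45.1939
theta = 228° + 54° = 282° = 282° (mod 360)

45.1939 cis(282°)


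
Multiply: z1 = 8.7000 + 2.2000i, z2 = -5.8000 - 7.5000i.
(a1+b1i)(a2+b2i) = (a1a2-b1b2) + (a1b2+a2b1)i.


Real = 8.7*(-5.8) - 2.2*(-7.5) = -50.46 - (-16.5) = -33.96
Imag = 8.7*(-7.5) - (5.8)*2.2 = -65.25 - (12.76) = -78.01

-33.9600 - 78.0100i


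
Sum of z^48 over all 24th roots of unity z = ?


The roots are w_k = w^k with w = e^(2*pi*i/24), and (w^k)^48 = (w^48)^k.
So S = 1 + u + u^2 + ... + u^(23) with u = w^48.
48 = 2*24 + 0, so 48 is a multiple of 24 and u = (w^24)^2 = 1.
Every one of the 24 terms equals 1: S = 24

S = 24


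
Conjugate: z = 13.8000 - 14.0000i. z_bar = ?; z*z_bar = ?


z_bar = 13.8000 + 14.0000i
z*z_bar = 13.8^2 + (-14)^2 = 190.44 + 196 = 386.44

z_bar = 13.8000 + 14.0000i, z*z_bar = 386.44


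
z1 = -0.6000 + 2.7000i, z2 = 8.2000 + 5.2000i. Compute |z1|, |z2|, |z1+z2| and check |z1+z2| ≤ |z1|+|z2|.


|z1| = sqrt((-0.6)^2 + 2.7^2) = sqrt(7.65) = 2.7659
|z2| = sqrt(8.2^2 + 5.2^2) = sqrt(94.28) = 9.7098
z1+z2 = 7.6000 + 7.9000i
|z1+z2| = sqrt(120.17) = 10.9622
|z1|+|z2| = 2.7659 + 9.7098 = 12.4757

|z1+z2| = 10.9622 ≤ |z1|+|z2| = 12.4757 (verified)


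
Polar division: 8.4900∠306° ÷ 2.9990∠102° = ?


r = 8.4900 / 2.9990 = 2.8309
theta = 306° - 102° = 204° = 204° (mod 360)

2.8309 cis(204°)


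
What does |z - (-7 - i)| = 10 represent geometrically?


|z - z0| = r is a circle with center z0 and radius r.
Center = (-7, -1), radius = 10

Circle with center (-7, -1) and radius 10


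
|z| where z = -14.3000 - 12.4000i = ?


|z| = sqrt((-14.3)^2 + (-12.4)^2) = sqrt(204.49 + 153.76) = sqrt(358.25) = 18.9275

|z| = 18.9275


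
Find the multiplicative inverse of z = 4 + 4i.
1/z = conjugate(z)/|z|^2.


|z|^2 = 16+16 = 32
1/z = (4 - 4i)/32

1/z = 0.1250 - 0.1250i


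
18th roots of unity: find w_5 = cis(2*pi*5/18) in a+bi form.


Angle = 360*5/18 = 100°
a = cos(100°) = -0.1736
b = sin(100°) = 0.9848

-0.1736 + 0.9848i


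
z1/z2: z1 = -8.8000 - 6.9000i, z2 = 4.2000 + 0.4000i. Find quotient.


Conjugate of z2 = 4.2000 - 0.4000i
Numerator: (-8.8000 - 6.9000i)(4.2000 - 0.4000i) = -39.7200 - 25.4600i
Denominator: 4.2^2 + 0.4^2 = 17.8
Result = (-39.7200 - 25.4600i)/17.8

-2.2315 - 1.4303i


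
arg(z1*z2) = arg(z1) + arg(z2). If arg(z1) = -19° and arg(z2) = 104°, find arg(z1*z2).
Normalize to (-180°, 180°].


arg(z1*z2) = -19° + 104° = 85°
Normalized to (-180°, 180°]: 85°

85°


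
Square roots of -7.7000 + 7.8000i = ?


|z| = sqrt(59.29+60.84) = 10.9604
sqrt((|z|+a)/2) = sqrt((10.9604+(-7.7))/2) = sqrt(1.6302) = 1.2768
sqrt((|z|-a)/2) = sqrt((10.9604-(-7.7))/2) = sqrt(9.3302) = 3.0545

±(1.2768 + 3.0545i) i.e. 1.2768 + 3.0545i and -1.2768 - 3.0545i


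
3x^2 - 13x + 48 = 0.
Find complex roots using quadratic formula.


disc = (-13)^2 - 4*3*48 = 169 - 576 = -407
sqrt(|disc|) = sqrt(407) = 20.1742
Real part = 13/(2*3) = 2.1667
Imag part = 20.1742/(2*3) = 3.3624

2.1667 ± 3.3624i


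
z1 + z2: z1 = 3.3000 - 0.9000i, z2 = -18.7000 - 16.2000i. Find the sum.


Real: 3.3 - 18.7 = -15.4
Imag: -0.9 - 16.2 = -17.1

-15.4000 - 17.1000i


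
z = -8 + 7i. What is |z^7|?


|z| = sqrt(64+49) = sqrt(113) = 10.6301
|z^7| = |z|^7 = (sqrt(113))^7 = 113^3 * sqrt(113) = 1442897*sqrt(113)

|z^7| = 1442897*sqrt(113) ≈ 15338205.5028


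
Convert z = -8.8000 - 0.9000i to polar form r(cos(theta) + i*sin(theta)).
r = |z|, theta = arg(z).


r = sqrt(77.44+0.81) = sqrt(78.25) = 8.8459
theta = atan2(-0.9, -8.8) = -174.1605 degrees

r = 8.8459, theta = -174.1605 degrees


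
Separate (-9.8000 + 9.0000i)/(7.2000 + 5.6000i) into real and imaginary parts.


Multiply by conjugate: (-9.8000 + 9.0000i)(7.2000 - 5.6000i) / (7.2^2 + 5.6^2)
Numerator real = -9.8*7.2 + 9*5.6 = -20.16
Numerator imag = 9*7.2 - (-9.8)*5.6 = 119.68
Denominator = 83.2
Re(z) = -20.16/83.2 = -0.2423
Im(z) = 119.68/83.2 = 1.4385

Re(z) = -0.2423, Im(z) = 1.4385


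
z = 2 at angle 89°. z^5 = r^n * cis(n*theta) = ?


r^5 = 2^5 = 32
n*theta = 5*89° = 445° = 85° (mod 360)
a = 32*cos(85°) = 2.7890
b = 32*sin(85°) = 31.8782

32 cis(85°) = 2.7890 + 31.8782i


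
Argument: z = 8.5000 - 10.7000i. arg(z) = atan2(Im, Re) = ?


Re = 8.5, Im = -10.7
arg = atan2(-10.7, 8.5) = -51.5366 degrees

arg(z) = -51.5366 degrees


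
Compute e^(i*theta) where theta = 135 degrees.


cos(135°) = -0.7071
sin(135°) = 0.7071

e^(i*135°) = -0.7071 + 0.7071i


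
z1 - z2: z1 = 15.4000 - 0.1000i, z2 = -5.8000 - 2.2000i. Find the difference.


Real: 15.4 + 5.8 = 21.2
Imag: -0.1 + 2.2 = 2.1

21.2000 + 2.1000i


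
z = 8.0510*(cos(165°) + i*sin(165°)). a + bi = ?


a = 8.0510*cos(165°) = 8.0510*(-0.96593) = -7.7767
b = 8.0510*sin(165°) = 8.0510*0.25882 = 2.0838

-7.7767 + 2.0838i


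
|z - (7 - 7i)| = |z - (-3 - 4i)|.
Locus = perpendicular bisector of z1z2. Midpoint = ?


Equal distances means the locus is the perpendicular bisector of z1 and z2.
Midpoint = ((7+(-3))/2, (-7+(-4))/2) = (2.0000, -5.5000)

Perpendicular bisector through (2.0000, -5.5000)


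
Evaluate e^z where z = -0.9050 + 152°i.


e^-0.9050 = 0.4045
cos(152°) = -0.88295
sin(152°) = 0.4695
Real = 0.4045*(-0.88295) = -0.3572
Imag = 0.4045*0.4695 = 0.1899

-0.3572 + 0.1899i


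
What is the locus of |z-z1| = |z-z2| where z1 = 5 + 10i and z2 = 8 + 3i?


Equal distances means the locus is the perpendicular bisector of z1 and z2.
Midpoint = ((5+8)/2, (10+3)/2) = (6.5000, 6.5000)

Perpendicular bisector through (6.5000, 6.5000)


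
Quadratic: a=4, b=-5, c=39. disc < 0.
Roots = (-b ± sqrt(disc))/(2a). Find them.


disc = (-5)^2 - 4*4*39 = 25 - 624 = -599
sqrt(|disc|) = sqrt(599) = 24.4745
Real part = 5/(2*4) = 0.6250
Imag part = 24.4745/(2*4) = 3.0593

0.6250 ± 3.0593i


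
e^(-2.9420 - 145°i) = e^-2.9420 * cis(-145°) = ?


e^-2.9420 = 0.05276
cos(-145°) = -0.8192
sin(-145°) = -0.5736
Real = 0.05276*(-0.8192) = -0.0432
Imag = 0.05276*(-0.5736) = -0.0303

-0.0432 - 0.0303i


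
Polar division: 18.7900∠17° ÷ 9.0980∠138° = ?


r = 18.7900 / 9.0980 = 2.0653
theta = 17° - 138° = -121° = 239° (mod 360)

2.0653 cis(239°)
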